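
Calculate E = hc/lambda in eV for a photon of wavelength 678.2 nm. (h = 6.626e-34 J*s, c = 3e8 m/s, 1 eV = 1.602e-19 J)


E = hc/lambda = 6.626e-34 * 3e8 / 6.782e-07 = 2.931e-19 J = 1.8296 eV

1.8296 eV


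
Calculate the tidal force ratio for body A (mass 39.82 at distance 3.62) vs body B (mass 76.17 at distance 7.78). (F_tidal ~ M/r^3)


Ratio = (M1/r1^3) / (M2/r2^3) = (39.82/3.62^3) / (76.17/7.78^3) = 5.1896

5.1896


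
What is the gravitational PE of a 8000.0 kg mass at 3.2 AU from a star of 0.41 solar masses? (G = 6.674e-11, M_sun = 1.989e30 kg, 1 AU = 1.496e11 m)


M = 0.41 * 1.989e30 kg = 8.1549e+29 kg; r = 3.2 AU * 1.496e11 m/AU = 4.7872e+11 m. U = -GM*m/r = -(6.674e-11 * 8.1549e+29 * 8000.0) / 4.7872e+11 = -9.095e+11

-9.095e+11 J


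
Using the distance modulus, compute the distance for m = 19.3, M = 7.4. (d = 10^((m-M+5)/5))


d = 10^((m - M + 5)/5) = 10^((19.3 - 7.4 + 5)/5) = 2398.8329

2398.8329 pc


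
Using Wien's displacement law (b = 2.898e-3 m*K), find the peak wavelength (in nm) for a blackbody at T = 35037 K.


lam_max = b / T = 2.898e-3 / 35037 = 8.271e-08 m = 82.7126 nm

82.7126 nm


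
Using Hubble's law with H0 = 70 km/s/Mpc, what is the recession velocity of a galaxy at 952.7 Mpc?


v = H0 * d = 70 * 952.7 = 66689.0

66689.0 km/s


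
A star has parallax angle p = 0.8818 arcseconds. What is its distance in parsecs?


d = 1/p = 1/0.8818 = 1.134

1.134 pc


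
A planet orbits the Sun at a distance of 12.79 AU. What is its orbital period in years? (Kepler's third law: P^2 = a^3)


P = a^(3/2) = 12.79^1.5 = 45.741

45.741 years


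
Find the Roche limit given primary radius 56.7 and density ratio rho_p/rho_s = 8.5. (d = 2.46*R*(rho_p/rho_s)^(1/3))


d_Roche = 2.46 * 56.7 * 8.5^(1/3) = 284.6587

284.6587


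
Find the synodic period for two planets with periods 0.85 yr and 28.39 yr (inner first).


1/P_syn = |1/P1 - 1/P2| = |1/0.85 - 1/28.39| => P_syn = 0.8762

0.8762 years


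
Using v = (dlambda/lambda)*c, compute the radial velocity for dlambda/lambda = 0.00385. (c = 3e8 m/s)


v = (dlambda/lambda) * c = 0.00385 * 3e8 = 1.155e+06

1.155e+06 m/s


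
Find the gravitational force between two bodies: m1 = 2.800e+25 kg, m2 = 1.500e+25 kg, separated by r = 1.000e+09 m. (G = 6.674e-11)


F = G*m1*m2/r^2 = 6.674e-11 * 2.800e+25 * 1.500e+25 / (1.000e+09)^2 = 6.674e-11 * 4.200e+50 / 1.000e+18 = 2.803e+22

2.803e+22 N


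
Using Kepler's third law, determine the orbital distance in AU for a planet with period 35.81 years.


a = P^(2/3) = 35.81^(2/3) = 10.8643

10.8643 AU


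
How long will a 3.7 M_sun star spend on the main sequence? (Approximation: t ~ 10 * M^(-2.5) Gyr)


t = 10 * M^(-2.5) = 10 * 3.7^(-2.5) = 0.3797

0.3797 Gyr


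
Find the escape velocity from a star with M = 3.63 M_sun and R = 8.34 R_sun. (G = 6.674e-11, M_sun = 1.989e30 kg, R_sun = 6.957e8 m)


M = 3.63 * 1.989e30 kg = 7.22007e+30 kg; R = 8.34 * 6.957e8 m = 5.802138e+09 m. v_esc = sqrt(2GM/R) = sqrt(2 * 6.674e-11 * 7.22007e+30 / 5.802138e+09) = 407553.6398

407553.6398 m/s


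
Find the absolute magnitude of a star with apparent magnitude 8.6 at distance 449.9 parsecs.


M = m - 5*log10(d) + 5 = 8.6 - 5*log10(449.9) + 5 = 0.3344

0.3344


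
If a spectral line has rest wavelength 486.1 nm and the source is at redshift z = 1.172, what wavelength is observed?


lam_obs = lam_emit * (1 + z) = 486.1 * (1 + 1.172) = 1055.8092

1055.8092 nm


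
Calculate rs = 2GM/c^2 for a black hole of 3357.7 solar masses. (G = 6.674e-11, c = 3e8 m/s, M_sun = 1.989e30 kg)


M = 3357.7 * 1.989e30 kg = 6.6784653e+33 kg. rs = 2GM/c^2 = 2 * 6.674e-11 * 6.6784653e+33 / (3e8)^2 = 9.905e+06

9.905e+06 m


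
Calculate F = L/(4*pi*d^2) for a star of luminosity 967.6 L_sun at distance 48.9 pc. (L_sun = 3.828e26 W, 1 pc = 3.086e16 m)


F = L / (4*pi*d^2) = 3.704e+29 / (4*pi*(1.509e+18)^2) = 1.294e-08

1.294e-08 W/m^2


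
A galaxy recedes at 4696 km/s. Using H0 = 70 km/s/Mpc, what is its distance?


d = v / H0 = 4696 / 70 = 67.0857

67.0857 Mpc


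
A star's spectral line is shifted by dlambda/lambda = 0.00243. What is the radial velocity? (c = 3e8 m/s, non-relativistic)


v = (dlambda/lambda) * c = 0.00243 * 3e8 = 729000.0

729000.0 m/s


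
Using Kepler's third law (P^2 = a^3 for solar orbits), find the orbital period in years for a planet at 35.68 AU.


P = a^(3/2) = 35.68^1.5 = 213.1264

213.1264 years


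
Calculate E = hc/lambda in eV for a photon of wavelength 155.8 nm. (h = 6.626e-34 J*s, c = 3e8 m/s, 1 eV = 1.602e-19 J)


E = hc/lambda = 6.626e-34 * 3e8 / 1.558e-07 = 1.276e-18 J = 7.9642 eV

7.9642 eV


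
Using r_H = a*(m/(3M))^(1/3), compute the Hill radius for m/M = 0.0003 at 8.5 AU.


r_H = a * (m/3M)^(1/3) = 8.5 * (0.0003/3)^(1/3) = 0.3945

0.3945 AU


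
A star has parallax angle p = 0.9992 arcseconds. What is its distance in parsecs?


d = 1/p = 1/0.9992 = 1.0008

1.0008 pc


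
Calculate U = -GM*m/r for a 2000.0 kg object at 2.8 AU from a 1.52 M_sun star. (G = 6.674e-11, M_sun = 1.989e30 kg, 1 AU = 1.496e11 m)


M = 1.52 * 1.989e30 kg = 3.02328e+30 kg; r = 2.8 AU * 1.496e11 m/AU = 4.1888e+11 m. U = -GM*m/r = -(6.674e-11 * 3.02328e+30 * 2000.0) / 4.1888e+11 = -9.634e+11

-9.634e+11 J


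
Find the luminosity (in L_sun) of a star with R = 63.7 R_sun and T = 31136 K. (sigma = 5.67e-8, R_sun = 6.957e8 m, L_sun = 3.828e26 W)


R = 63.7 * 6.957e8 m = 4.431609e+10 m. L = 4*pi*R^2*sigma*T^4 = 4*pi*(4.431609e+10)^2 * 5.67e-8 * 31136^4 = 1.315125106e+33 W. L/L_sun = 1.315125106e+33 / 3.828e26 = 3.436e+06

3.436e+06 L_sun


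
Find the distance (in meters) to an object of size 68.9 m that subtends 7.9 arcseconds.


D = size / theta_rad, theta_rad = 7.9 * pi/(180*3600) = 3.830e-05, D = 1.799e+06

1.799e+06 m


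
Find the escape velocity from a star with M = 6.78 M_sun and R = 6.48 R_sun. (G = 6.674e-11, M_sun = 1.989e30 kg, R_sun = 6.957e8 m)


M = 6.78 * 1.989e30 kg = 1.348542e+31 kg; R = 6.48 * 6.957e8 m = 4.508136e+09 m. v_esc = sqrt(2GM/R) = sqrt(2 * 6.674e-11 * 1.348542e+31 / 4.508136e+09) = 631890.5098

631890.5098 m/s


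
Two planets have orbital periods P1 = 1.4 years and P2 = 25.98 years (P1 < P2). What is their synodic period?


1/P_syn = |1/P1 - 1/P2| = |1/1.4 - 1/25.98| => P_syn = 1.4797

1.4797 years


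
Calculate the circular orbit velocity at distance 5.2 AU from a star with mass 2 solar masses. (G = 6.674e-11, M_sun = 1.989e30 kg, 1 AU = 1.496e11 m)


v = sqrt(GM/r) = sqrt(6.674e-11 * 3.978e+30 / 7.779e+11) = 18473.8759

18473.8759 m/s


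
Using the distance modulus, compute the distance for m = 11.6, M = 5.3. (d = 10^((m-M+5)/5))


d = 10^((m - M + 5)/5) = 10^((11.6 - 5.3 + 5)/5) = 181.9701

181.9701 pc


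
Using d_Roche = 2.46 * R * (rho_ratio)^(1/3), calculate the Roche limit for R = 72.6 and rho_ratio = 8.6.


d_Roche = 2.46 * 72.6 * 8.6^(1/3) = 365.9074

365.9074


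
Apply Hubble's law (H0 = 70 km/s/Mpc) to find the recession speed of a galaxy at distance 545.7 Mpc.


v = H0 * d = 70 * 545.7 = 38199.0

38199.0 km/s


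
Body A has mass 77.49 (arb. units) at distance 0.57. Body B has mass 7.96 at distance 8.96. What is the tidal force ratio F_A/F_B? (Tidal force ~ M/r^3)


Ratio = (M1/r1^3) / (M2/r2^3) = (77.49/0.57^3) / (7.96/8.96^3) = 37812.2095

37812.2095


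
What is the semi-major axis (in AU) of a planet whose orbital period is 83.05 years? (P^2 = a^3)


a = P^(2/3) = 83.05^(2/3) = 19.0353

19.0353 AU


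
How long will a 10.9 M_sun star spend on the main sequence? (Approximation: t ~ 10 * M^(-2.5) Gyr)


t = 10 * M^(-2.5) = 10 * 10.9^(-2.5) = 0.0255

0.0255 Gyr


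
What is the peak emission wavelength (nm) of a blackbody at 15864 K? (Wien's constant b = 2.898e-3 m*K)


lam_max = b / T = 2.898e-3 / 15864 = 1.827e-07 m = 182.6778 nm

182.6778 nm


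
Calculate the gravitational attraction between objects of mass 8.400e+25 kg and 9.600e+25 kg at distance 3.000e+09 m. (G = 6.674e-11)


F = G*m1*m2/r^2 = 6.674e-11 * 8.400e+25 * 9.600e+25 / (3.000e+09)^2 = 6.674e-11 * 8.064e+51 / 9.000e+18 = 5.980e+22

5.980e+22 N


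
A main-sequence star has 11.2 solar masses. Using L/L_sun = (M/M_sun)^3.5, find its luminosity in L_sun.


L/L_sun = (M/M_sun)^3.5 = 11.2^3.5 = 4701.7884

4701.7884 L_sun


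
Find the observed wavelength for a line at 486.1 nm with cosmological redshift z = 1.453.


lam_obs = lam_emit * (1 + z) = 486.1 * (1 + 1.453) = 1192.4033

1192.4033 nm


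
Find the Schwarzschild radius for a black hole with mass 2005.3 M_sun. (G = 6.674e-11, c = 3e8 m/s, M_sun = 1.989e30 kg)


M = 2005.3 * 1.989e30 kg = 3.9885417e+33 kg. rs = 2GM/c^2 = 2 * 6.674e-11 * 3.9885417e+33 / (3e8)^2 = 5.915e+06

5.915e+06 m


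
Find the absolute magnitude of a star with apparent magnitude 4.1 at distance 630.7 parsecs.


M = m - 5*log10(d) + 5 = 4.1 - 5*log10(630.7) + 5 = -4.8991

-4.8991


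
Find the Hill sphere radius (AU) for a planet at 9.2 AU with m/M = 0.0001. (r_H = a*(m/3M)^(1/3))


r_H = a * (m/3M)^(1/3) = 9.2 * (0.0001/3)^(1/3) = 0.2961

0.2961 AU


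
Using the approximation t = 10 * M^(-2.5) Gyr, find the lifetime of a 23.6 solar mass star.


t = 10 * M^(-2.5) = 10 * 23.6^(-2.5) = 0.0037

0.0037 Gyr


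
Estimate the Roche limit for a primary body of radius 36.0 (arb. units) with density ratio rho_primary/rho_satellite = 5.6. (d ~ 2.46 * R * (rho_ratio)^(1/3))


d_Roche = 2.46 * 36.0 * 5.6^(1/3) = 157.2656

157.2656


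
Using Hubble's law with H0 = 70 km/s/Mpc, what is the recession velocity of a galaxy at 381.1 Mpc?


v = H0 * d = 70 * 381.1 = 26677.0

26677.0 km/s


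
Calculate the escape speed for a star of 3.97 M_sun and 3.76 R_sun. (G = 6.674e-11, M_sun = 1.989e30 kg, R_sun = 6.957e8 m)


M = 3.97 * 1.989e30 kg = 7.89633e+30 kg; R = 3.76 * 6.957e8 m = 2.615832e+09 m. v_esc = sqrt(2GM/R) = sqrt(2 * 6.674e-11 * 7.89633e+30 / 2.615832e+09) = 634769.1618

634769.1618 m/s


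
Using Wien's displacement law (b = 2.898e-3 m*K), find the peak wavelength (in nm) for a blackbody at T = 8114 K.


lam_max = b / T = 2.898e-3 / 8114 = 3.572e-07 m = 357.1605 nm

357.1605 nm


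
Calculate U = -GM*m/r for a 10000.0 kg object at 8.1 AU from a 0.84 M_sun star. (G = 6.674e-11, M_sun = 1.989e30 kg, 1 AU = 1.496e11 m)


M = 0.84 * 1.989e30 kg = 1.67076e+30 kg; r = 8.1 AU * 1.496e11 m/AU = 1.21176e+12 m. U = -GM*m/r = -(6.674e-11 * 1.67076e+30 * 10000.0) / 1.21176e+12 = -9.202e+11

-9.202e+11 J


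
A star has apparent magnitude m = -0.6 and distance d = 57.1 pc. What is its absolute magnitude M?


M = m - 5*log10(d) + 5 = -0.6 - 5*log10(57.1) + 5 = -4.3832

-4.3832


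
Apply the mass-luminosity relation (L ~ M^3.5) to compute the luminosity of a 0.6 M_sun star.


L/L_sun = (M/M_sun)^3.5 = 0.6^3.5 = 0.1673

0.1673 L_sun


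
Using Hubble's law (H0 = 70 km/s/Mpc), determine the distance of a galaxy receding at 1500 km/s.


d = v / H0 = 1500 / 70 = 21.4286

21.4286 Mpc


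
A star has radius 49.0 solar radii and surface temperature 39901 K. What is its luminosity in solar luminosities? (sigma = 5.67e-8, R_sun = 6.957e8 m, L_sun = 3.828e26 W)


R = 49.0 * 6.957e8 m = 3.40893e+10 m. L = 4*pi*R^2*sigma*T^4 = 4*pi*(3.40893e+10)^2 * 5.67e-8 * 39901^4 = 2.098766919e+33 W. L/L_sun = 2.098766919e+33 / 3.828e26 = 5.483e+06

5.483e+06 L_sun


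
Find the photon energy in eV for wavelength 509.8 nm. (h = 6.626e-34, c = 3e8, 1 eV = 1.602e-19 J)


E = hc/lambda = 6.626e-34 * 3e8 / 5.098e-07 = 3.899e-19 J = 2.4339 eV

2.4339 eV


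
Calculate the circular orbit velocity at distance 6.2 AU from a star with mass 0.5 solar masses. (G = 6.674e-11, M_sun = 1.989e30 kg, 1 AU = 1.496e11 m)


v = sqrt(GM/r) = sqrt(6.674e-11 * 9.945e+29 / 9.275e+11) = 8459.2888

8459.2888 m/s


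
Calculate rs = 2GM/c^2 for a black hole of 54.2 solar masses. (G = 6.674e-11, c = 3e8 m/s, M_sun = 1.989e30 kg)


M = 54.2 * 1.989e30 kg = 1.078038e+32 kg. rs = 2GM/c^2 = 2 * 6.674e-11 * 1.078038e+32 / (3e8)^2 = 159885.0136

159885.0136 m


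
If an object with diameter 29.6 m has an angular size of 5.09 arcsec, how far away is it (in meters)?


D = size / theta_rad, theta_rad = 5.09 * pi/(180*3600) = 2.468e-05, D = 1.199e+06

1.199e+06 m


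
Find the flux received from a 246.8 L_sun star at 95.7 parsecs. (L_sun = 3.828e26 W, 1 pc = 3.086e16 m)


F = L / (4*pi*d^2) = 9.448e+28 / (4*pi*(2.953e+18)^2) = 8.620e-10

8.620e-10 W/m^2


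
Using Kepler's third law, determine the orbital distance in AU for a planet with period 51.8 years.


a = P^(2/3) = 51.8^(2/3) = 13.8959

13.8959 AU


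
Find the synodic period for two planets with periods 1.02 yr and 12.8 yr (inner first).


1/P_syn = |1/P1 - 1/P2| = |1/1.02 - 1/12.8| => P_syn = 1.1083

1.1083 years


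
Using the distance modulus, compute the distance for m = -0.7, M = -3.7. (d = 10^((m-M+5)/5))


d = 10^((m - M + 5)/5) = 10^((-0.7 - -3.7 + 5)/5) = 39.8107

39.8107 pc


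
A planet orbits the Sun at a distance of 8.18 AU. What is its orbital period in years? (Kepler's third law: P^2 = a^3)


P = a^(3/2) = 8.18^1.5 = 23.3954

23.3954 years


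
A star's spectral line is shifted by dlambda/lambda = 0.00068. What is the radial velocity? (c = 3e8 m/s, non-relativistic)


v = (dlambda/lambda) * c = 0.00068 * 3e8 = 204000.0

204000.0 m/s


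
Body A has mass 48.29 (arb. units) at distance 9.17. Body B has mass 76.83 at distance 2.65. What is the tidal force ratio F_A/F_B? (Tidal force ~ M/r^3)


Ratio = (M1/r1^3) / (M2/r2^3) = (48.29/9.17^3) / (76.83/2.65^3) = 0.0152

0.0152


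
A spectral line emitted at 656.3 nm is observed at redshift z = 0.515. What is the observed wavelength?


lam_obs = lam_emit * (1 + z) = 656.3 * (1 + 0.515) = 994.2945

994.2945 nm


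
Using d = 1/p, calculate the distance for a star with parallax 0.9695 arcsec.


d = 1/p = 1/0.9695 = 1.0315

1.0315 pc


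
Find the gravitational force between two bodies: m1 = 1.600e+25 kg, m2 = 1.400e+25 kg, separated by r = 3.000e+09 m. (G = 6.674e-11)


F = G*m1*m2/r^2 = 6.674e-11 * 1.600e+25 * 1.400e+25 / (3.000e+09)^2 = 6.674e-11 * 2.240e+50 / 9.000e+18 = 1.661e+21

1.661e+21 N


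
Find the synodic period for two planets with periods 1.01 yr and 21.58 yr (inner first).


1/P_syn = |1/P1 - 1/P2| = |1/1.01 - 1/21.58| => P_syn = 1.0596

1.0596 years


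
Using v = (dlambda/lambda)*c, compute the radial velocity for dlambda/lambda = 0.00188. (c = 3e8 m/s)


v = (dlambda/lambda) * c = 0.00188 * 3e8 = 564000.0

564000.0 m/s


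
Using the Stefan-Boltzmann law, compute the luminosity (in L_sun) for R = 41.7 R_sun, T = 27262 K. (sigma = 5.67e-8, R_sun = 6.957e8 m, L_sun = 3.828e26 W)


R = 41.7 * 6.957e8 m = 2.901069e+10 m. L = 4*pi*R^2*sigma*T^4 = 4*pi*(2.901069e+10)^2 * 5.67e-8 * 27262^4 = 3.312378015e+32 W. L/L_sun = 3.312378015e+32 / 3.828e26 = 865302.5117

865302.5117 L_sun


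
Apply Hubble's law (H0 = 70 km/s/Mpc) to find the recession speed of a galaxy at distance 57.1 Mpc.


v = H0 * d = 70 * 57.1 = 3997.0

3997.0 km/s


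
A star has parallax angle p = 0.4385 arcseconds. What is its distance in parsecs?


d = 1/p = 1/0.4385 = 2.2805

2.2805 pc


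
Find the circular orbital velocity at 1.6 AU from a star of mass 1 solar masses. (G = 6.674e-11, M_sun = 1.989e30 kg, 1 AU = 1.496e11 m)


v = sqrt(GM/r) = sqrt(6.674e-11 * 1.989e+30 / 2.394e+11) = 23549.6634

23549.6634 m/s


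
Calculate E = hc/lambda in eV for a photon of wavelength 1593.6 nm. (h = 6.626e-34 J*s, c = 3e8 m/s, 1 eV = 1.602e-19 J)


E = hc/lambda = 6.626e-34 * 3e8 / 1.594e-06 = 1.247e-19 J = 0.7786 eV

0.7786 eV


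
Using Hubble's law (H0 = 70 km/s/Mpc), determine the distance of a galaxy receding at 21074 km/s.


d = v / H0 = 21074 / 70 = 301.0571

301.0571 Mpc


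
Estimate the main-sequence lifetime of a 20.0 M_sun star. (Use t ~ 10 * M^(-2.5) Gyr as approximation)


t = 10 * M^(-2.5) = 10 * 20.0^(-2.5) = 0.0056

0.0056 Gyr


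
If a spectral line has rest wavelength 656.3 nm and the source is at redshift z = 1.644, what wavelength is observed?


lam_obs = lam_emit * (1 + z) = 656.3 * (1 + 1.644) = 1735.2572

1735.2572 nm


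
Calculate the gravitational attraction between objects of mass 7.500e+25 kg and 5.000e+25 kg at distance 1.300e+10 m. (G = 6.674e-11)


F = G*m1*m2/r^2 = 6.674e-11 * 7.500e+25 * 5.000e+25 / (1.300e+10)^2 = 6.674e-11 * 3.750e+51 / 1.690e+20 = 1.481e+21

1.481e+21 N


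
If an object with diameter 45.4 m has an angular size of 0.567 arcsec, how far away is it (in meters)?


D = size / theta_rad, theta_rad = 0.567 * pi/(180*3600) = 2.749e-06, D = 1.652e+07

1.652e+07 m


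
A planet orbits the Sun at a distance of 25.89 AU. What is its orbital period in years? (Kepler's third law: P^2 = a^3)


P = a^(3/2) = 25.89^1.5 = 131.7341

131.7341 years


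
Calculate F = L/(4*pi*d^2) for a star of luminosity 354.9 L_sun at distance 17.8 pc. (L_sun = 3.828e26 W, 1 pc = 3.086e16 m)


F = L / (4*pi*d^2) = 1.359e+29 / (4*pi*(5.493e+17)^2) = 3.583e-08

3.583e-08 W/m^2


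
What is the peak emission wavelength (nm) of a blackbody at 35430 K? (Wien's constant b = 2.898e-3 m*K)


lam_max = b / T = 2.898e-3 / 35430 = 8.180e-08 m = 81.7951 nm

81.7951 nm


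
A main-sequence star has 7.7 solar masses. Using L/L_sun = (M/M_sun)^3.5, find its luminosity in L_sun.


L/L_sun = (M/M_sun)^3.5 = 7.7^3.5 = 1266.8277

1266.8277 L_sun


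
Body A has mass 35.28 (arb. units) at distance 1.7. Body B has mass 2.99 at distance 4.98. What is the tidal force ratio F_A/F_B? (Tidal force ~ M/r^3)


Ratio = (M1/r1^3) / (M2/r2^3) = (35.28/1.7^3) / (2.99/4.98^3) = 296.6188

296.6188


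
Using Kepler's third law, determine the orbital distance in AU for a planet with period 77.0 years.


a = P^(2/3) = 77.0^(2/3) = 18.0992

18.0992 AU


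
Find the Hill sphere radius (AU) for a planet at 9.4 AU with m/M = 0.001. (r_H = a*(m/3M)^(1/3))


r_H = a * (m/3M)^(1/3) = 9.4 * (0.001/3)^(1/3) = 0.6518

0.6518 AU


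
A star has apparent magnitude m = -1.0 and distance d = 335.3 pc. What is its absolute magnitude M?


M = m - 5*log10(d) + 5 = -1.0 - 5*log10(335.3) + 5 = -8.6272

-8.6272


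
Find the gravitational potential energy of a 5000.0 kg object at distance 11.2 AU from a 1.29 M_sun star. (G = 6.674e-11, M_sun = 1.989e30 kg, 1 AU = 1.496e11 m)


M = 1.29 * 1.989e30 kg = 2.56581e+30 kg; r = 11.2 AU * 1.496e11 m/AU = 1.67552e+12 m. U = -GM*m/r = -(6.674e-11 * 2.56581e+30 * 5000.0) / 1.67552e+12 = -5.110e+11

-5.110e+11 J


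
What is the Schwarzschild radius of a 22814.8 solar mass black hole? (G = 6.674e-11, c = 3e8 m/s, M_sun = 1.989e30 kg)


M = 22814.8 * 1.989e30 kg = 4.53786372e+34 kg. rs = 2GM/c^2 = 2 * 6.674e-11 * 4.53786372e+34 / (3e8)^2 = 6.730e+07

6.730e+07 m


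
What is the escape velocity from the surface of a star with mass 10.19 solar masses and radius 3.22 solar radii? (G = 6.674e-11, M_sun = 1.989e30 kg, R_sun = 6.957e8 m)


M = 10.19 * 1.989e30 kg = 2.026791e+31 kg; R = 3.22 * 6.957e8 m = 2.240154e+09 m. v_esc = sqrt(2GM/R) = sqrt(2 * 6.674e-11 * 2.026791e+31 / 2.240154e+09) = 1.099e+06

1.099e+06 m/s


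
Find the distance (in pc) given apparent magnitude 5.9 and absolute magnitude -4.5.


d = 10^((m - M + 5)/5) = 10^((5.9 - -4.5 + 5)/5) = 1202.2644

1202.2644 pc


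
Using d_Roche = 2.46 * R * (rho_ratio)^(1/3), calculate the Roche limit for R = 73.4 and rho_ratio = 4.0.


d_Roche = 2.46 * 73.4 * 4.0^(1/3) = 286.6275

286.6275


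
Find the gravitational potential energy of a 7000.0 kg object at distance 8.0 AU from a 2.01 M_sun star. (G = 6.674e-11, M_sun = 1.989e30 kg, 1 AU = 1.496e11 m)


M = 2.01 * 1.989e30 kg = 3.99789e+30 kg; r = 8.0 AU * 1.496e11 m/AU = 1.1968e+12 m. U = -GM*m/r = -(6.674e-11 * 3.99789e+30 * 7000.0) / 1.1968e+12 = -1.561e+12

-1.561e+12 J


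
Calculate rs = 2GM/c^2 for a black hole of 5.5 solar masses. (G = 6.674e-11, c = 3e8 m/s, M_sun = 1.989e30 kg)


M = 5.5 * 1.989e30 kg = 1.09395e+31 kg. rs = 2GM/c^2 = 2 * 6.674e-11 * 1.09395e+31 / (3e8)^2 = 16224.494

16224.494 m


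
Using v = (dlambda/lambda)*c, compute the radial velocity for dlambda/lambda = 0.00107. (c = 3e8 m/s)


v = (dlambda/lambda) * c = 0.00107 * 3e8 = 321000.0

321000.0 m/s


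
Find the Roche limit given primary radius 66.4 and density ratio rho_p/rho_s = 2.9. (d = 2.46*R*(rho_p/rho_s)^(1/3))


d_Roche = 2.46 * 66.4 * 2.9^(1/3) = 232.9356

232.9356


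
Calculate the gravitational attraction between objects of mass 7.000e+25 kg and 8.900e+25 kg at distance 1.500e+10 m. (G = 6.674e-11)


F = G*m1*m2/r^2 = 6.674e-11 * 7.000e+25 * 8.900e+25 / (1.500e+10)^2 = 6.674e-11 * 6.230e+51 / 2.250e+20 = 1.848e+21

1.848e+21 N


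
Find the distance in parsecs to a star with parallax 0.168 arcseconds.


d = 1/p = 1/0.168 = 5.9524

5.9524 pc


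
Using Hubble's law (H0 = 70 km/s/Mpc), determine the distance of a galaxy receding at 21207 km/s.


d = v / H0 = 21207 / 70 = 302.9571

302.9571 Mpc


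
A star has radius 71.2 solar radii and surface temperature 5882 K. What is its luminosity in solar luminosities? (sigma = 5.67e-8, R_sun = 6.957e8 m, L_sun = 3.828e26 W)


R = 71.2 * 6.957e8 m = 4.953384e+10 m. L = 4*pi*R^2*sigma*T^4 = 4*pi*(4.953384e+10)^2 * 5.67e-8 * 5882^4 = 2.092651927e+30 W. L/L_sun = 2.092651927e+30 / 3.828e26 = 5466.6978

5466.6978 L_sun


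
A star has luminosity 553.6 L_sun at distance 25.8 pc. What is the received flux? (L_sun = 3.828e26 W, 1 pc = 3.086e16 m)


F = L / (4*pi*d^2) = 2.119e+29 / (4*pi*(7.962e+17)^2) = 2.660e-08

2.660e-08 W/m^2


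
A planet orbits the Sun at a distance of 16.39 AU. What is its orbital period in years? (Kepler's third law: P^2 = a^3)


P = a^(3/2) = 16.39^1.5 = 66.3542

66.3542 years


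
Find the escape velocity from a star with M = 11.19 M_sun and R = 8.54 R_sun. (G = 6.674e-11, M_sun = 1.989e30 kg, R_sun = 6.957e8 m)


M = 11.19 * 1.989e30 kg = 2.225691e+31 kg; R = 8.54 * 6.957e8 m = 5.941278e+09 m. v_esc = sqrt(2GM/R) = sqrt(2 * 6.674e-11 * 2.225691e+31 / 5.941278e+09) = 707132.1724

707132.1724 m/s


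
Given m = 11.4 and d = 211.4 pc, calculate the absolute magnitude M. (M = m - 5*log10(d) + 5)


M = m - 5*log10(d) + 5 = 11.4 - 5*log10(211.4) + 5 = 4.7745

4.7745


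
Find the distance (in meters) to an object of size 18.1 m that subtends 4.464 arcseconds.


D = size / theta_rad, theta_rad = 4.464 * pi/(180*3600) = 2.164e-05, D = 836333.5558

836333.5558 m


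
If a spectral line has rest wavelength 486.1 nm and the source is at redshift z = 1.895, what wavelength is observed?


lam_obs = lam_emit * (1 + z) = 486.1 * (1 + 1.895) = 1407.2595

1407.2595 nm


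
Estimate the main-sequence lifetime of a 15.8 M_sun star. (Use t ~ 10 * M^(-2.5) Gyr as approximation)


t = 10 * M^(-2.5) = 10 * 15.8^(-2.5) = 0.0101

0.0101 Gyr


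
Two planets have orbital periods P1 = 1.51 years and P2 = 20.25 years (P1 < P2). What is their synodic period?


1/P_syn = |1/P1 - 1/P2| = |1/1.51 - 1/20.25| => P_syn = 1.6317

1.6317 years


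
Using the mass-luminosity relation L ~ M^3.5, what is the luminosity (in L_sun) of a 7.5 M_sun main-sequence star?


L/L_sun = (M/M_sun)^3.5 = 7.5^3.5 = 1155.3523

1155.3523 L_sun


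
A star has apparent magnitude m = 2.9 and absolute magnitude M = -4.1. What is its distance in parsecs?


d = 10^((m - M + 5)/5) = 10^((2.9 - -4.1 + 5)/5) = 251.1886

251.1886 pc


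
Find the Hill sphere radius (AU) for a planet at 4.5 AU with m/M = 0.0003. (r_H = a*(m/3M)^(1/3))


r_H = a * (m/3M)^(1/3) = 4.5 * (0.0003/3)^(1/3) = 0.2089

0.2089 AU


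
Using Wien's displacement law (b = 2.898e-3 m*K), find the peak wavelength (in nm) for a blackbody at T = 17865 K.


lam_max = b / T = 2.898e-3 / 17865 = 1.622e-07 m = 162.2166 nm

162.2166 nm


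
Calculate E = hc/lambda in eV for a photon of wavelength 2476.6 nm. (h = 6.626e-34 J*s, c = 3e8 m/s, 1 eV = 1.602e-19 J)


E = hc/lambda = 6.626e-34 * 3e8 / 2.477e-06 = 8.026e-20 J = 0.501 eV

0.501 eV


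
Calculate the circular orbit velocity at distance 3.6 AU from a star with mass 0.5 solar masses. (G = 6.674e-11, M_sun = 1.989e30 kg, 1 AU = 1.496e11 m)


v = sqrt(GM/r) = sqrt(6.674e-11 * 9.945e+29 / 5.386e+11) = 11101.4178

11101.4178 m/s


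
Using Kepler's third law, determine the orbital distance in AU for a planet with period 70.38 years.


a = P^(2/3) = 70.38^(2/3) = 17.0464

17.0464 AU


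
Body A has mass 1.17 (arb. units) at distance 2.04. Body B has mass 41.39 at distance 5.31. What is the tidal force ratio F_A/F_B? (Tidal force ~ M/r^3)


Ratio = (M1/r1^3) / (M2/r2^3) = (1.17/2.04^3) / (41.39/5.31^3) = 0.4985

0.4985


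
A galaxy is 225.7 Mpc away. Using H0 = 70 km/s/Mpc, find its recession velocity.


v = H0 * d = 70 * 225.7 = 15799.0

15799.0 km/s


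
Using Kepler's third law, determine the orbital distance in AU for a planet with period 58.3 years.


a = P^(2/3) = 58.3^(2/3) = 15.0353

15.0353 AU


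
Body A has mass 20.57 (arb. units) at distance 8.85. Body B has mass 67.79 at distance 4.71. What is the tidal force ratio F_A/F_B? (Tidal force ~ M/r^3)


Ratio = (M1/r1^3) / (M2/r2^3) = (20.57/8.85^3) / (67.79/4.71^3) = 0.0457

0.0457


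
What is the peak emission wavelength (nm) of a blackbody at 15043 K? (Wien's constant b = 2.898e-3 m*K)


lam_max = b / T = 2.898e-3 / 15043 = 1.926e-07 m = 192.6477 nm

192.6477 nm


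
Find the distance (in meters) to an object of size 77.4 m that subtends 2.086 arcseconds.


D = size / theta_rad, theta_rad = 2.086 * pi/(180*3600) = 1.011e-05, D = 7.653e+06

7.653e+06 m


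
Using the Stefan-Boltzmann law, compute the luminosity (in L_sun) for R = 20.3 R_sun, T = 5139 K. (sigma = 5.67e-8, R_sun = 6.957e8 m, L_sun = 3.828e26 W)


R = 20.3 * 6.957e8 m = 1.412271e+10 m. L = 4*pi*R^2*sigma*T^4 = 4*pi*(1.412271e+10)^2 * 5.67e-8 * 5139^4 = 9.911593363e+28 W. L/L_sun = 9.911593363e+28 / 3.828e26 = 258.9235

258.9235 L_sun


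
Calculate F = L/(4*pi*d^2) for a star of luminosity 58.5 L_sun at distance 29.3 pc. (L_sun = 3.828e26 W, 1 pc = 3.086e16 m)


F = L / (4*pi*d^2) = 2.239e+28 / (4*pi*(9.042e+17)^2) = 2.180e-09

2.180e-09 W/m^2


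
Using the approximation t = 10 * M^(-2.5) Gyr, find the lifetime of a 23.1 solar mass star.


t = 10 * M^(-2.5) = 10 * 23.1^(-2.5) = 0.0039

0.0039 Gyr


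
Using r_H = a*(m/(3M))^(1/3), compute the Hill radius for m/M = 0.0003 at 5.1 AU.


r_H = a * (m/3M)^(1/3) = 5.1 * (0.0003/3)^(1/3) = 0.2367

0.2367 AU


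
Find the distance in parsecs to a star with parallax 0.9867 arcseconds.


d = 1/p = 1/0.9867 = 1.0135

1.0135 pc


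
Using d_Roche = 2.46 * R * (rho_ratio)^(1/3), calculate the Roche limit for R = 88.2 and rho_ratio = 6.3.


d_Roche = 2.46 * 88.2 * 6.3^(1/3) = 400.7288

400.7288


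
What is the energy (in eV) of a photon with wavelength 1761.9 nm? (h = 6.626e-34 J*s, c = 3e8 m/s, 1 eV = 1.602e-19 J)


E = hc/lambda = 6.626e-34 * 3e8 / 1.762e-06 = 1.128e-19 J = 0.7043 eV

0.7043 eV


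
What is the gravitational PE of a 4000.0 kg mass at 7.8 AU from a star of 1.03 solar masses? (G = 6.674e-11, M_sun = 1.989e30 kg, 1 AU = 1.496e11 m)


M = 1.03 * 1.989e30 kg = 2.04867e+30 kg; r = 7.8 AU * 1.496e11 m/AU = 1.16688e+12 m. U = -GM*m/r = -(6.674e-11 * 2.04867e+30 * 4000.0) / 1.16688e+12 = -4.687e+11

-4.687e+11 J


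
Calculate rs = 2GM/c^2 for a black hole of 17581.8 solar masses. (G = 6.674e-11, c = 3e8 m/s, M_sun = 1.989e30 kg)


M = 17581.8 * 1.989e30 kg = 3.49702002e+34 kg. rs = 2GM/c^2 = 2 * 6.674e-11 * 3.49702002e+34 / (3e8)^2 = 5.186e+07

5.186e+07 m


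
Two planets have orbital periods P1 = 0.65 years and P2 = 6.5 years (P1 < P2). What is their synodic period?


1/P_syn = |1/P1 - 1/P2| = |1/0.65 - 1/6.5| => P_syn = 0.7222

0.7222 years


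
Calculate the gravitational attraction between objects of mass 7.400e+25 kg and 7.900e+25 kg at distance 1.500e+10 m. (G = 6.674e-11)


F = G*m1*m2/r^2 = 6.674e-11 * 7.400e+25 * 7.900e+25 / (1.500e+10)^2 = 6.674e-11 * 5.846e+51 / 2.250e+20 = 1.734e+21

1.734e+21 N


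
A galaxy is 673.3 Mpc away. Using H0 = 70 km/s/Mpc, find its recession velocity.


v = H0 * d = 70 * 673.3 = 47131.0

47131.0 km/s


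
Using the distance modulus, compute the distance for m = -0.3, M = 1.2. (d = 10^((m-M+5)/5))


d = 10^((m - M + 5)/5) = 10^((-0.3 - 1.2 + 5)/5) = 5.0119

5.0119 pc


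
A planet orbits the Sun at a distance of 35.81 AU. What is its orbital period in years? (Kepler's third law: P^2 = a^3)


P = a^(3/2) = 35.81^1.5 = 214.2923

214.2923 years


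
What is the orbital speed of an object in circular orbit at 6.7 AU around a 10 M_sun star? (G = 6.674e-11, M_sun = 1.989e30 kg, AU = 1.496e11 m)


v = sqrt(GM/r) = sqrt(6.674e-11 * 1.989e+31 / 1.002e+12) = 36392.1149

36392.1149 m/s


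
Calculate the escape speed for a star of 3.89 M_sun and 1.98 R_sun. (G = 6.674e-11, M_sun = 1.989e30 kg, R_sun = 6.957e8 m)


M = 3.89 * 1.989e30 kg = 7.73721e+30 kg; R = 1.98 * 6.957e8 m = 1.377486e+09 m. v_esc = sqrt(2GM/R) = sqrt(2 * 6.674e-11 * 7.73721e+30 / 1.377486e+09) = 865877.9782

865877.9782 m/s


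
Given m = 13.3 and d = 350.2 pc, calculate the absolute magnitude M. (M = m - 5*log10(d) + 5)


M = m - 5*log10(d) + 5 = 13.3 - 5*log10(350.2) + 5 = 5.5784

5.5784


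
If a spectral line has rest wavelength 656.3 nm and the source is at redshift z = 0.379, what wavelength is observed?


lam_obs = lam_emit * (1 + z) = 656.3 * (1 + 0.379) = 905.0377

905.0377 nm


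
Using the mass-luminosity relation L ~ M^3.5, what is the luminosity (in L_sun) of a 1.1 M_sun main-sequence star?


L/L_sun = (M/M_sun)^3.5 = 1.1^3.5 = 1.396

1.396 L_sun


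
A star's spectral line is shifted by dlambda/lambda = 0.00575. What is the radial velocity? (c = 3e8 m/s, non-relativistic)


v = (dlambda/lambda) * c = 0.00575 * 3e8 = 1.725e+06

1.725e+06 m/s


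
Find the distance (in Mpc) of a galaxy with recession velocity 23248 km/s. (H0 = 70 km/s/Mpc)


d = v / H0 = 23248 / 70 = 332.1143

332.1143 Mpc


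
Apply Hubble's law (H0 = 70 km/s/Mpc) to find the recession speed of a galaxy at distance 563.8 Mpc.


v = H0 * d = 70 * 563.8 = 39466.0

39466.0 km/s


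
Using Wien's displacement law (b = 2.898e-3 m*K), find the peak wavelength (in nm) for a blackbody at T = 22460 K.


lam_max = b / T = 2.898e-3 / 22460 = 1.290e-07 m = 129.0294 nm

129.0294 nm


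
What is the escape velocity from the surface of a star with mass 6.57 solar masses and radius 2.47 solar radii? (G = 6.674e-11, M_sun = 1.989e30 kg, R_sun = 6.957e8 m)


M = 6.57 * 1.989e30 kg = 1.306773e+31 kg; R = 2.47 * 6.957e8 m = 1.718379e+09 m. v_esc = sqrt(2GM/R) = sqrt(2 * 6.674e-11 * 1.306773e+31 / 1.718379e+09) = 1.008e+06

1.008e+06 m/s


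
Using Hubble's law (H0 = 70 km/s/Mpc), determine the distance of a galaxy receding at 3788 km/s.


d = v / H0 = 3788 / 70 = 54.1143

54.1143 Mpc


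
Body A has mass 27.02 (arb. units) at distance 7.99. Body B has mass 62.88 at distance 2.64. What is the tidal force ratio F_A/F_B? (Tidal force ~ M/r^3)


Ratio = (M1/r1^3) / (M2/r2^3) = (27.02/7.99^3) / (62.88/2.64^3) = 0.0155

0.0155


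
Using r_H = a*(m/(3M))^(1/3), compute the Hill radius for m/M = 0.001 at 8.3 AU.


r_H = a * (m/3M)^(1/3) = 8.3 * (0.001/3)^(1/3) = 0.5755

0.5755 AU


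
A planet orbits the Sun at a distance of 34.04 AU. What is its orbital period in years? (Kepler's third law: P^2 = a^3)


P = a^(3/2) = 34.04^1.5 = 198.6023

198.6023 years


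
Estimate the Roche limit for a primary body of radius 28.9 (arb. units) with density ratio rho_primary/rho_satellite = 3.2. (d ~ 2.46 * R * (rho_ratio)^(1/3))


d_Roche = 2.46 * 28.9 * 3.2^(1/3) = 104.765

104.765


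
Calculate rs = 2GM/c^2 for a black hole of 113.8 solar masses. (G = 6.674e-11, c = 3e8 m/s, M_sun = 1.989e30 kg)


M = 113.8 * 1.989e30 kg = 2.263482e+32 kg. rs = 2GM/c^2 = 2 * 6.674e-11 * 2.263482e+32 / (3e8)^2 = 335699.5304

335699.5304 m


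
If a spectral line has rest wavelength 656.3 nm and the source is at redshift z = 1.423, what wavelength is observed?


lam_obs = lam_emit * (1 + z) = 656.3 * (1 + 1.423) = 1590.2149

1590.2149 nm


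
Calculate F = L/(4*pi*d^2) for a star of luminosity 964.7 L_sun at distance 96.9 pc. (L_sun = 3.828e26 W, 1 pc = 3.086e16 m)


F = L / (4*pi*d^2) = 3.693e+29 / (4*pi*(2.990e+18)^2) = 3.286e-09

3.286e-09 W/m^2


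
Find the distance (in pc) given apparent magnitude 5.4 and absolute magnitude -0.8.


d = 10^((m - M + 5)/5) = 10^((5.4 - -0.8 + 5)/5) = 173.7801

173.7801 pc


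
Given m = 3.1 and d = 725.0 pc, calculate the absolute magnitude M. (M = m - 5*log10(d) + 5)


M = m - 5*log10(d) + 5 = 3.1 - 5*log10(725.0) + 5 = -6.2017

-6.2017


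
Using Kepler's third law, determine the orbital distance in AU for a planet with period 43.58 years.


a = P^(2/3) = 43.58^(2/3) = 12.3839

12.3839 AU


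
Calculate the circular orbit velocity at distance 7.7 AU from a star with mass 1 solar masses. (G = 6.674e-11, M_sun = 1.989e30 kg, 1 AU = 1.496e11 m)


v = sqrt(GM/r) = sqrt(6.674e-11 * 1.989e+30 / 1.152e+12) = 10734.9329

10734.9329 m/s


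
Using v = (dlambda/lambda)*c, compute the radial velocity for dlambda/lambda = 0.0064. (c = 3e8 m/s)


v = (dlambda/lambda) * c = 0.0064 * 3e8 = 1.920e+06

1.920e+06 m/s


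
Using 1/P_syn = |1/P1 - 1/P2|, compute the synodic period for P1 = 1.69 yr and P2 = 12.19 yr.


1/P_syn = |1/P1 - 1/P2| = |1/1.69 - 1/12.19| => P_syn = 1.962

1.962 years


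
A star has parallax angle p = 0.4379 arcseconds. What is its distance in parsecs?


d = 1/p = 1/0.4379 = 2.2836

2.2836 pc


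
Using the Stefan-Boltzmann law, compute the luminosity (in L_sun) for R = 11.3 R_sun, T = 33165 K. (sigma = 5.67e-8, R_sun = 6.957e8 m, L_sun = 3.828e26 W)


R = 11.3 * 6.957e8 m = 7.86141e+09 m. L = 4*pi*R^2*sigma*T^4 = 4*pi*(7.86141e+09)^2 * 5.67e-8 * 33165^4 = 5.327381805e+31 W. L/L_sun = 5.327381805e+31 / 3.828e26 = 139168.8037

139168.8037 L_sun


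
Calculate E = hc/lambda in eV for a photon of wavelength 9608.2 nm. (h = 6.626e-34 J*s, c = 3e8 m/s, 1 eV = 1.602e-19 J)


E = hc/lambda = 6.626e-34 * 3e8 / 9.608e-06 = 2.069e-20 J = 0.1291 eV

0.1291 eV


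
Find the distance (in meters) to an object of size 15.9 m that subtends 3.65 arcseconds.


D = size / theta_rad, theta_rad = 3.65 * pi/(180*3600) = 1.770e-05, D = 898523.4026

898523.4026 m


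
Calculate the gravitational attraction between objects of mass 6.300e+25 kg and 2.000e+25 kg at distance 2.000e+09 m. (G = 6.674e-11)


F = G*m1*m2/r^2 = 6.674e-11 * 6.300e+25 * 2.000e+25 / (2.000e+09)^2 = 6.674e-11 * 1.260e+51 / 4.000e+18 = 2.102e+22

2.102e+22 N


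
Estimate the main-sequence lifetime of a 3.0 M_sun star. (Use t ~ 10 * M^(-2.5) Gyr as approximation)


t = 10 * M^(-2.5) = 10 * 3.0^(-2.5) = 0.6415

0.6415 Gyr


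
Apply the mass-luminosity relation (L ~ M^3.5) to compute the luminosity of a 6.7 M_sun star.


L/L_sun = (M/M_sun)^3.5 = 6.7^3.5 = 778.5057

778.5057 L_sun


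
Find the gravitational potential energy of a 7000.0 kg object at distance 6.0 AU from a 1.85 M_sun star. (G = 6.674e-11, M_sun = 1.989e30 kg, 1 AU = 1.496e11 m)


M = 1.85 * 1.989e30 kg = 3.67965e+30 kg; r = 6.0 AU * 1.496e11 m/AU = 8.976e+11 m. U = -GM*m/r = -(6.674e-11 * 3.67965e+30 * 7000.0) / 8.976e+11 = -1.915e+12

-1.915e+12 J


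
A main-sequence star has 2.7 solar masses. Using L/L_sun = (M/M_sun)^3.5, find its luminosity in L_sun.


L/L_sun = (M/M_sun)^3.5 = 2.7^3.5 = 32.3425

32.3425 L_sun


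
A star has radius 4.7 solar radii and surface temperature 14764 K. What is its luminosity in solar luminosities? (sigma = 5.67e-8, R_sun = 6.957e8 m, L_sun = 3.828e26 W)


R = 4.7 * 6.957e8 m = 3.26979e+09 m. L = 4*pi*R^2*sigma*T^4 = 4*pi*(3.26979e+09)^2 * 5.67e-8 * 14764^4 = 3.619501755e+29 W. L/L_sun = 3.619501755e+29 / 3.828e26 = 945.5334

945.5334 L_sun


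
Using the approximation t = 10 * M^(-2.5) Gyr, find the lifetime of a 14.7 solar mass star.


t = 10 * M^(-2.5) = 10 * 14.7^(-2.5) = 0.0121

0.0121 Gyr


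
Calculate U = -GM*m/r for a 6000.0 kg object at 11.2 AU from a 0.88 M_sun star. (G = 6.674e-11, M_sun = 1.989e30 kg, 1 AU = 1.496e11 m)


M = 0.88 * 1.989e30 kg = 1.75032e+30 kg; r = 11.2 AU * 1.496e11 m/AU = 1.67552e+12 m. U = -GM*m/r = -(6.674e-11 * 1.75032e+30 * 6000.0) / 1.67552e+12 = -4.183e+11

-4.183e+11 J


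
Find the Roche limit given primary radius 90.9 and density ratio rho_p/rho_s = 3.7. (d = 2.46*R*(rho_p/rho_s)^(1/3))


d_Roche = 2.46 * 90.9 * 3.7^(1/3) = 345.8594

345.8594


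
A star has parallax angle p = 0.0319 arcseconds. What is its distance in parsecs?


d = 1/p = 1/0.0319 = 31.348

31.348 pc


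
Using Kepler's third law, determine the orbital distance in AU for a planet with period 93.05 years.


a = P^(2/3) = 93.05^(2/3) = 20.5342

20.5342 AU


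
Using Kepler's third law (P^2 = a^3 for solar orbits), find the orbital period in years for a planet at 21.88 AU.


P = a^(3/2) = 21.88^1.5 = 102.346

102.346 years


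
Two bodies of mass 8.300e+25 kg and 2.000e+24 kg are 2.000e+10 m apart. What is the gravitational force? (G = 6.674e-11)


F = G*m1*m2/r^2 = 6.674e-11 * 8.300e+25 * 2.000e+24 / (2.000e+10)^2 = 6.674e-11 * 1.660e+50 / 4.000e+20 = 2.770e+19

2.770e+19 N


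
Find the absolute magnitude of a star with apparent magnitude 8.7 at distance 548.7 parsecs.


M = m - 5*log10(d) + 5 = 8.7 - 5*log10(548.7) + 5 = 0.0033

0.0033


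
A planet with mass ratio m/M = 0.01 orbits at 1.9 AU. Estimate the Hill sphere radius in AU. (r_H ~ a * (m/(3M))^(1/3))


r_H = a * (m/3M)^(1/3) = 1.9 * (0.01/3)^(1/3) = 0.2838

0.2838 AU


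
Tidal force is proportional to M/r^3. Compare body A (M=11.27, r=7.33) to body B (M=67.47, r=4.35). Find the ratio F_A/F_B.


Ratio = (M1/r1^3) / (M2/r2^3) = (11.27/7.33^3) / (67.47/4.35^3) = 0.0349

0.0349


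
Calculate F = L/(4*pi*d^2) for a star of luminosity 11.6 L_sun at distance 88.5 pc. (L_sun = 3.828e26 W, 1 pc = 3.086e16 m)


F = L / (4*pi*d^2) = 4.440e+27 / (4*pi*(2.731e+18)^2) = 4.737e-11

4.737e-11 W/m^2


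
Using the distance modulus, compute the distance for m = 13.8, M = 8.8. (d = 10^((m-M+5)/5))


d = 10^((m - M + 5)/5) = 10^((13.8 - 8.8 + 5)/5) = 100.0

100.0 pc


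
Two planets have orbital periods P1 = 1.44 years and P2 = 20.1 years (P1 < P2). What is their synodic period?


1/P_syn = |1/P1 - 1/P2| = |1/1.44 - 1/20.1| => P_syn = 1.5511

1.5511 years


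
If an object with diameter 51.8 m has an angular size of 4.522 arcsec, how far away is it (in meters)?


D = size / theta_rad, theta_rad = 4.522 * pi/(180*3600) = 2.192e-05, D = 2.363e+06

2.363e+06 m


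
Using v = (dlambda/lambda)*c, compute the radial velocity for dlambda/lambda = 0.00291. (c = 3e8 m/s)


v = (dlambda/lambda) * c = 0.00291 * 3e8 = 873000.0

873000.0 m/s


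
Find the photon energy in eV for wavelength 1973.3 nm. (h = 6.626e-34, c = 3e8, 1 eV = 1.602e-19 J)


E = hc/lambda = 6.626e-34 * 3e8 / 1.973e-06 = 1.007e-19 J = 0.6288 eV

0.6288 eV


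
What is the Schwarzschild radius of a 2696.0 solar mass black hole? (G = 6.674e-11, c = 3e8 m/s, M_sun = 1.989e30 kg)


M = 2696.0 * 1.989e30 kg = 5.362344e+33 kg. rs = 2GM/c^2 = 2 * 6.674e-11 * 5.362344e+33 / (3e8)^2 = 7.953e+06

7.953e+06 m


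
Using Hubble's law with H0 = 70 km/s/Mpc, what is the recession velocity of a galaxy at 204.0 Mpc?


v = H0 * d = 70 * 204.0 = 14280.0

14280.0 km/s
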